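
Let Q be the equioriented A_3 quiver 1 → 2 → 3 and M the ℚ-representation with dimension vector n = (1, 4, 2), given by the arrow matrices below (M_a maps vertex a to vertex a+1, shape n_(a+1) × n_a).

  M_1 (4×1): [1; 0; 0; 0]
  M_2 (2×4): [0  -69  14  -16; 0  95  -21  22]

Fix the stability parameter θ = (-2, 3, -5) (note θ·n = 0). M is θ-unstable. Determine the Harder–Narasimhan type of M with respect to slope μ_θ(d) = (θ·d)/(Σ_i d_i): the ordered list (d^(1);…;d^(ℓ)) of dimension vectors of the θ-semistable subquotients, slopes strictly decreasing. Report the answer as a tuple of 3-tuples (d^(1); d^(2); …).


Barcode: M ≅ I[1,2], I[2,2], I[2,3]^2. HN layers by μ_θ (3 steps, strictly decreasing):
  μ^(1)=3; μ^(2)=-1; μ^(3)=-2

((0, 2, 0); (0, 2, 2); (1, 0, 0))


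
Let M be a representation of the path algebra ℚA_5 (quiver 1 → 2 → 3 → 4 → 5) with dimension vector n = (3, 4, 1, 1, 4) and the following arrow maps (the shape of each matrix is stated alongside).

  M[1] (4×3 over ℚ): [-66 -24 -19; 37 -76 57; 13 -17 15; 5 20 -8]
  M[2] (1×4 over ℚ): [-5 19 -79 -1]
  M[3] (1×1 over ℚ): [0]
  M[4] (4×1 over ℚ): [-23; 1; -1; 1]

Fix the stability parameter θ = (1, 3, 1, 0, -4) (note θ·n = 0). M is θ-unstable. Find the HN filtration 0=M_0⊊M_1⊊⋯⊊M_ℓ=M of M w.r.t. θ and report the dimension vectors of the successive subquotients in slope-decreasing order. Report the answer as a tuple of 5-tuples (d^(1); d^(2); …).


Via rank(M_{q-1}∘⋯∘M_p): M ≅ I[1,2]^2, I[1,3], I[2,2], I[4,5], I[5,5]^3.
μ_θ-semistable layers: μ^(1)=3; μ^(2)=2; μ^(3)=1; μ^(4)=-2; μ^(5)=-4

((0, 3, 0, 0, 0); (0, 1, 1, 0, 0); (3, 0, 0, 0, 0); (0, 0, 0, 1, 1); (0, 0, 0, 0, 3))


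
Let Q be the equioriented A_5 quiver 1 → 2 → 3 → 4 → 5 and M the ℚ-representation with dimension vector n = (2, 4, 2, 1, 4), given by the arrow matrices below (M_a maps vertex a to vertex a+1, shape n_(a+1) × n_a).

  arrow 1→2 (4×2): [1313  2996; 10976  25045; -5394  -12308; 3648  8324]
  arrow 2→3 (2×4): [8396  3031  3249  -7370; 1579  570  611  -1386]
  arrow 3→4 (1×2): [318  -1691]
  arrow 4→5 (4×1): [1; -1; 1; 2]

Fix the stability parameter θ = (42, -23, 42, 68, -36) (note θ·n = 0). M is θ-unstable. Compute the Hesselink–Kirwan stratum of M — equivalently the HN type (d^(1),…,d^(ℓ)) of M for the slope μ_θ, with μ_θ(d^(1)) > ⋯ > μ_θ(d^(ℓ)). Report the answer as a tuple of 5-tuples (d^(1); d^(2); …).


Via rank(M_{q-1}∘⋯∘M_p): M ≅ I[1,3], I[1,5], I[2,2]^2, I[5,5]^3.
μ_θ-semistable layers: μ^(1)=42; μ^(2)=74/3; μ^(3)=19/2; μ^(4)=-23; μ^(5)=-36

((0, 0, 1, 0, 0); (0, 0, 1, 1, 1); (2, 2, 0, 0, 0); (0, 2, 0, 0, 0); (0, 0, 0, 0, 3))


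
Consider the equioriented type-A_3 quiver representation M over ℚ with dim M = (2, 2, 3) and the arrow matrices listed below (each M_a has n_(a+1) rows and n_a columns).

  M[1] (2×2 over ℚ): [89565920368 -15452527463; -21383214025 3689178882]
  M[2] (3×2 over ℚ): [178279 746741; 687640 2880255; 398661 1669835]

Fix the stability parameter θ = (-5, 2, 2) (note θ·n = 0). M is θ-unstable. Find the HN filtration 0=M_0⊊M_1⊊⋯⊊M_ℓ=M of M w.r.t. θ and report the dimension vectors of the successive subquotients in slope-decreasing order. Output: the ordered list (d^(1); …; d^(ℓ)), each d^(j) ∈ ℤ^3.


Interval decomposition of M: I[1,3]^2, I[3,3].
HN type (ℓ=2): μ^(1)=2; μ^(2)=-5

((0, 2, 3); (2, 0, 0))


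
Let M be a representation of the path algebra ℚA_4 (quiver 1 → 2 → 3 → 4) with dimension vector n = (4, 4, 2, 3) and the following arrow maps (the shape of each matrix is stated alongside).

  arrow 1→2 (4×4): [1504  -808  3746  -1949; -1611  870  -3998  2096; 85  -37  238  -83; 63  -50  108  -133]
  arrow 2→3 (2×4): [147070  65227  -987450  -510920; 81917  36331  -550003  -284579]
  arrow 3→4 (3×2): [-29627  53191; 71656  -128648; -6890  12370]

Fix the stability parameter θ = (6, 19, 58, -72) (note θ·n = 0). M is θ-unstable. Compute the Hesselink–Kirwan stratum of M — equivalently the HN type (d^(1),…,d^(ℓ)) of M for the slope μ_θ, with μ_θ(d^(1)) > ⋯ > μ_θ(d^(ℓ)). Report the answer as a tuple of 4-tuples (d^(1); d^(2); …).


Via rank(M_{q-1}∘⋯∘M_p): M ≅ I[1,2]^2, I[1,3], I[1,4], I[4,4]^2.
μ_θ-semistable layers: μ^(1)=58; μ^(2)=19; μ^(3)=6; μ^(4)=11/4; μ^(5)=-72

((0, 0, 1, 0); (0, 3, 0, 0); (3, 0, 0, 0); (1, 1, 1, 1); (0, 0, 0, 2))


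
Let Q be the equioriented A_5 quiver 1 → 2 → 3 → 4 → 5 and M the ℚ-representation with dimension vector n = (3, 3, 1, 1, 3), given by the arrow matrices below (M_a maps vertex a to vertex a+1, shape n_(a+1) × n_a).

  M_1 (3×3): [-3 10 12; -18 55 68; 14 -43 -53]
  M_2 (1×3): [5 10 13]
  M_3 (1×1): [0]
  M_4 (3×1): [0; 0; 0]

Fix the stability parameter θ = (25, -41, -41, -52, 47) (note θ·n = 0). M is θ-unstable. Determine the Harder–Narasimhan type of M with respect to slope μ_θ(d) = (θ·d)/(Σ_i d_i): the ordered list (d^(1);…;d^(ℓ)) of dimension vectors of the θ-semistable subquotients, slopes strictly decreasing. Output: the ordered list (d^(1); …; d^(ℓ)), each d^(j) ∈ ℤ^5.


Interval decomposition of M: I[1,2]^2, I[1,3], I[4,4], I[5,5]^3.
HN type (ℓ=4): μ^(1)=47; μ^(2)=-8; μ^(3)=-19; μ^(4)=-52

((0, 0, 0, 0, 3); (2, 2, 0, 0, 0); (1, 1, 1, 0, 0); (0, 0, 0, 1, 0))


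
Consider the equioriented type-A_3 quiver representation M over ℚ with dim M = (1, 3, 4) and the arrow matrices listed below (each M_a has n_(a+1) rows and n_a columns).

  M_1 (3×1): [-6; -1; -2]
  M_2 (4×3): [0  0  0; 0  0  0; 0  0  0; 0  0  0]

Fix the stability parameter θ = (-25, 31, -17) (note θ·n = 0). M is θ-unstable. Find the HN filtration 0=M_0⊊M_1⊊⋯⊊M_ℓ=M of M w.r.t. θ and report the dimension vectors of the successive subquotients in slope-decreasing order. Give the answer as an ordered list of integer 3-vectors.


Interval decomposition of M: I[1,2], I[2,2]^2, I[3,3]^4.
HN type (ℓ=3): μ^(1)=31; μ^(2)=-17; μ^(3)=-25

((0, 3, 0); (0, 0, 4); (1, 0, 0))


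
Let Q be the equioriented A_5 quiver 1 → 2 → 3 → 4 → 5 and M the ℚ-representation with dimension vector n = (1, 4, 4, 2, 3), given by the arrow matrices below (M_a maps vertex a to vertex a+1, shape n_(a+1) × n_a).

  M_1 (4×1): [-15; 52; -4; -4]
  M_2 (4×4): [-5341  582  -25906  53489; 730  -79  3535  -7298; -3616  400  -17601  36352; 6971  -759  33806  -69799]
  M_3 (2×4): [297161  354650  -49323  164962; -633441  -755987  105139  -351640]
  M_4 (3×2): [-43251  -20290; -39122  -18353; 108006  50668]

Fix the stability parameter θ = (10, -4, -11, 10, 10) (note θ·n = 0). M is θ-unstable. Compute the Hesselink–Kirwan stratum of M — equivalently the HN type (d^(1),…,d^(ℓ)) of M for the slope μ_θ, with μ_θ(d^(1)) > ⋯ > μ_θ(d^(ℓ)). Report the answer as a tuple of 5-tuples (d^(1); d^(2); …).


Interval decomposition of M: I[1,5], I[2,2], I[2,3], I[2,5], I[3,3], I[5,5].
HN type (ℓ=5): μ^(1)=10; μ^(2)=-5/3; μ^(3)=-4; μ^(4)=-15/2; μ^(5)=-11

((0, 0, 0, 2, 3); (1, 1, 1, 0, 0); (0, 1, 0, 0, 0); (0, 2, 2, 0, 0); (0, 0, 1, 0, 0))


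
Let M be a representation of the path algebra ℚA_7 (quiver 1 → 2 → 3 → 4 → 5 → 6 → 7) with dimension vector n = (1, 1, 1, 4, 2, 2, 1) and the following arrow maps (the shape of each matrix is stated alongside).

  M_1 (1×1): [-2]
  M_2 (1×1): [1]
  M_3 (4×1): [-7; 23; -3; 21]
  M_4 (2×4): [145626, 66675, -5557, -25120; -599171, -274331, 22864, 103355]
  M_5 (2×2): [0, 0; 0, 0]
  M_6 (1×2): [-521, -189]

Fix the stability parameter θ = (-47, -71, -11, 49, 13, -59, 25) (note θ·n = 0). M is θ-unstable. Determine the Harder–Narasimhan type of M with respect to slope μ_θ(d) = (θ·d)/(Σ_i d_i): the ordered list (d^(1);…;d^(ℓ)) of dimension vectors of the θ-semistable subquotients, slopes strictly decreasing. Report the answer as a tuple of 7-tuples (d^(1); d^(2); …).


Via rank(M_{q-1}∘⋯∘M_p): M ≅ I[1,5], I[4,4]^2, I[4,5], I[6,6], I[6,7].
μ_θ-semistable layers: μ^(1)=49; μ^(2)=31; μ^(3)=25; μ^(4)=-11; μ^(5)=-59

((0, 0, 0, 2, 0, 0, 0); (0, 0, 0, 2, 2, 0, 0); (0, 0, 0, 0, 0, 0, 1); (0, 0, 1, 0, 0, 0, 0); (1, 1, 0, 0, 0, 2, 0))


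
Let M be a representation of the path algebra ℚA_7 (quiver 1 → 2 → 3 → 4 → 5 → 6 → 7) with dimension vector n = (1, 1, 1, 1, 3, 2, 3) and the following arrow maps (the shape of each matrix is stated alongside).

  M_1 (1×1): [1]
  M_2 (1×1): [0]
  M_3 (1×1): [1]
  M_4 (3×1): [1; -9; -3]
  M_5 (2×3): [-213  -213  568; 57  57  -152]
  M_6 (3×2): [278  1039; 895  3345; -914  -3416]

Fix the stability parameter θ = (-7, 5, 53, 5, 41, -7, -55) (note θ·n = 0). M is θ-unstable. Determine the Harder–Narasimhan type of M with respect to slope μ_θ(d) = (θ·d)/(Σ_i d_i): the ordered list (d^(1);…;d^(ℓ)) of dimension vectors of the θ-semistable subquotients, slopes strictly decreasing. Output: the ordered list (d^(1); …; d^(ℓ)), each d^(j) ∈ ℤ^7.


Interval decomposition of M: I[1,2], I[3,5], I[5,5], I[5,7], I[6,7], I[7,7].
HN type (ℓ=6): μ^(1)=41; μ^(2)=29; μ^(3)=5; μ^(4)=-7; μ^(5)=-31; μ^(6)=-55

((0, 0, 0, 0, 2, 0, 0); (0, 0, 1, 1, 0, 0, 0); (0, 1, 0, 0, 0, 0, 0); (1, 0, 0, 0, 1, 1, 1); (0, 0, 0, 0, 0, 1, 1); (0, 0, 0, 0, 0, 0, 1))


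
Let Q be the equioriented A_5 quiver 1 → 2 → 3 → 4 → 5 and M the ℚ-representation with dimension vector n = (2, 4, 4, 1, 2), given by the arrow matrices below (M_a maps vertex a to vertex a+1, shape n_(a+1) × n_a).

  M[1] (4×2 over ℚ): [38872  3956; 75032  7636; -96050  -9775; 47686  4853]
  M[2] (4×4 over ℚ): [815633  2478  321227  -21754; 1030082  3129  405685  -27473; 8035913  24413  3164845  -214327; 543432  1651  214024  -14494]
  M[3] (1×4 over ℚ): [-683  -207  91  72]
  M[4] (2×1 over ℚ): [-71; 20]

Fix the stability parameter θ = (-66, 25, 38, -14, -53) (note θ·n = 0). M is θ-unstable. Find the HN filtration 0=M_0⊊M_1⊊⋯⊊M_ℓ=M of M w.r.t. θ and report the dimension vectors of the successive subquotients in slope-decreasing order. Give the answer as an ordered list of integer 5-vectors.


Interval decomposition of M: I[1,1], I[1,5], I[2,3]^3, I[5,5].
HN type (ℓ=5): μ^(1)=38; μ^(2)=25; μ^(3)=-1; μ^(4)=-53; μ^(5)=-66

((0, 0, 3, 0, 0); (0, 3, 0, 0, 0); (0, 1, 1, 1, 1); (0, 0, 0, 0, 1); (2, 0, 0, 0, 0))


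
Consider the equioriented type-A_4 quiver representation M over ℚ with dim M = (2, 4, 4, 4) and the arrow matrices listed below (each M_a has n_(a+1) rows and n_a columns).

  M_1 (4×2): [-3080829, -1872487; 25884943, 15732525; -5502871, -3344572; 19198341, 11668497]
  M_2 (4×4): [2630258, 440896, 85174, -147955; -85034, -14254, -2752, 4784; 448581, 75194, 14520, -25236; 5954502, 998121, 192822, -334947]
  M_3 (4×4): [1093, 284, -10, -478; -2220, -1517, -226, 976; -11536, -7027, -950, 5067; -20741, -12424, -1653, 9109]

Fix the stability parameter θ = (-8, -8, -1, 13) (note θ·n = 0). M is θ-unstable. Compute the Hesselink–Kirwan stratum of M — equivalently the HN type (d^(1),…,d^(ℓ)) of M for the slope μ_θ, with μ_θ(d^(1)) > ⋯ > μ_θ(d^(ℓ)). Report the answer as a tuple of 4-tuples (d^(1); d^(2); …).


Via rank(M_{q-1}∘⋯∘M_p): M ≅ I[1,2], I[1,4], I[2,4]^2, I[3,4].
μ_θ-semistable layers: μ^(1)=13; μ^(2)=-1; μ^(3)=-8

((0, 0, 0, 4); (0, 0, 4, 0); (2, 4, 0, 0))


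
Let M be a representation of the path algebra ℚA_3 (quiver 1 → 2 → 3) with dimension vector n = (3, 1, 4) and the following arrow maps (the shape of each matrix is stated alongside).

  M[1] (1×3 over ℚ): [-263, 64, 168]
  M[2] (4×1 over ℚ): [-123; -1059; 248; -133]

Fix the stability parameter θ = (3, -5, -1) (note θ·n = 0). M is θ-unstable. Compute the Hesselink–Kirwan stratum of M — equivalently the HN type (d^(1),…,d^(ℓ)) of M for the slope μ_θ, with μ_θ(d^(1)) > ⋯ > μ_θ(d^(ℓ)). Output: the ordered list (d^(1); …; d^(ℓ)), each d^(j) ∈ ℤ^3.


Via rank(M_{q-1}∘⋯∘M_p): M ≅ I[1,1]^2, I[1,3], I[3,3]^3.
μ_θ-semistable layers: μ^(1)=3; μ^(2)=-1

((2, 0, 0); (1, 1, 4))


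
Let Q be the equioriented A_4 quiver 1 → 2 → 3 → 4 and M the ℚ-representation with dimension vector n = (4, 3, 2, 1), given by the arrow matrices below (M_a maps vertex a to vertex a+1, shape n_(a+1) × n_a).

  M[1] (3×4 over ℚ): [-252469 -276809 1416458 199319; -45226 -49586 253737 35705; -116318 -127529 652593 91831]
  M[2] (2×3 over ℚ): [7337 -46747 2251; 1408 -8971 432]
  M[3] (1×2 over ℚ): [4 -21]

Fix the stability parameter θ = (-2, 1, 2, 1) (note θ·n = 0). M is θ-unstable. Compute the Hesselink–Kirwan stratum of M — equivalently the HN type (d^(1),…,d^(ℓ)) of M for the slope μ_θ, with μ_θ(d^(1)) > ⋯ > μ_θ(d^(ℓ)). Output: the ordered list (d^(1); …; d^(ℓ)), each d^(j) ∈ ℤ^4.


Interval decomposition of M: I[1,1], I[1,2], I[1,3], I[1,4].
HN type (ℓ=4): μ^(1)=2; μ^(2)=3/2; μ^(3)=1; μ^(4)=-2

((0, 0, 1, 0); (0, 0, 1, 1); (0, 3, 0, 0); (4, 0, 0, 0))


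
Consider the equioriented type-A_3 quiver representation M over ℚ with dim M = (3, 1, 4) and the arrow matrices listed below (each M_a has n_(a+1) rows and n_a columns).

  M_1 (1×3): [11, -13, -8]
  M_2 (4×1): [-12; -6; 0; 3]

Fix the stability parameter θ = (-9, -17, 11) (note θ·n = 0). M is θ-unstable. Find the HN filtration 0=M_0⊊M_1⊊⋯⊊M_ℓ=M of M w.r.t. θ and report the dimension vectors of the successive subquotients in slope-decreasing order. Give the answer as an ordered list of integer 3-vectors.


Via rank(M_{q-1}∘⋯∘M_p): M ≅ I[1,1]^2, I[1,3], I[3,3]^3.
μ_θ-semistable layers: μ^(1)=11; μ^(2)=-9; μ^(3)=-13

((0, 0, 4); (2, 0, 0); (1, 1, 0))


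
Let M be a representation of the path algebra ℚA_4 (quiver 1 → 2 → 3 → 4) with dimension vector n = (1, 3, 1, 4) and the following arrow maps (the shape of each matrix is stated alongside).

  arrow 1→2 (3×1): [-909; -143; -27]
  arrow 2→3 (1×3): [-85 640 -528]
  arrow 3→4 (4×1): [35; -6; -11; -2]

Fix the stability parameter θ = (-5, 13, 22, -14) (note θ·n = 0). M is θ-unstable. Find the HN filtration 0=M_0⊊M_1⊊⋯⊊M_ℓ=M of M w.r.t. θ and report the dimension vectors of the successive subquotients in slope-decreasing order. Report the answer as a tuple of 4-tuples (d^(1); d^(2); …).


Via rank(M_{q-1}∘⋯∘M_p): M ≅ I[1,4], I[2,2]^2, I[4,4]^3.
μ_θ-semistable layers: μ^(1)=13; μ^(2)=7; μ^(3)=-5; μ^(4)=-14

((0, 2, 0, 0); (0, 1, 1, 1); (1, 0, 0, 0); (0, 0, 0, 3))


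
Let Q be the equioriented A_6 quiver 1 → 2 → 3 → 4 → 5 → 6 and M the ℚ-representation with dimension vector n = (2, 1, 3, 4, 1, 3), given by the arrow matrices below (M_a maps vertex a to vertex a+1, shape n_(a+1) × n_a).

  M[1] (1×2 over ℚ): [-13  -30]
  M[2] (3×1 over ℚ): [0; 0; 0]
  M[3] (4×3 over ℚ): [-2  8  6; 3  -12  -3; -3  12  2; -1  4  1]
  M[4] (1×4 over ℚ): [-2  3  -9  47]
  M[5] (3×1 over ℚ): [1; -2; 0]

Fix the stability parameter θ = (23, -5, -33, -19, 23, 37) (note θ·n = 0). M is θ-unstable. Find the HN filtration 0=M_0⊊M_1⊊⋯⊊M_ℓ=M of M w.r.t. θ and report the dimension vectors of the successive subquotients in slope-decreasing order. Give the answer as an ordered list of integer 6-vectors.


Interval decomposition of M: I[1,1], I[1,2], I[3,3], I[3,4], I[3,6], I[4,4]^2, I[6,6]^2.
HN type (ℓ=5): μ^(1)=37; μ^(2)=23; μ^(3)=9; μ^(4)=-19; μ^(5)=-33

((0, 0, 0, 0, 0, 3); (1, 0, 0, 0, 1, 0); (1, 1, 0, 0, 0, 0); (0, 0, 0, 4, 0, 0); (0, 0, 3, 0, 0, 0))


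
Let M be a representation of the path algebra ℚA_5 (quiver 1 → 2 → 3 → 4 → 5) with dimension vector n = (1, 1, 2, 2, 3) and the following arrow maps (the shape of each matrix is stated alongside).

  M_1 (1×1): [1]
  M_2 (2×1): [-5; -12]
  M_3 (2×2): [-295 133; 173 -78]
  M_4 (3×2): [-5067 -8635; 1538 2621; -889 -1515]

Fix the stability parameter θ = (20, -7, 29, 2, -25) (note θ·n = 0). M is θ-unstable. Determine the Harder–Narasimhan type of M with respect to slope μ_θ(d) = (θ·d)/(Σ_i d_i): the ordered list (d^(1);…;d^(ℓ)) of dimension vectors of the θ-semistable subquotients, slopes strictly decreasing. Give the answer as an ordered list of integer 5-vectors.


Via rank(M_{q-1}∘⋯∘M_p): M ≅ I[1,5], I[3,5], I[5,5].
μ_θ-semistable layers: μ^(1)=19/5; μ^(2)=2; μ^(3)=-25

((1, 1, 1, 1, 1); (0, 0, 1, 1, 1); (0, 0, 0, 0, 1))


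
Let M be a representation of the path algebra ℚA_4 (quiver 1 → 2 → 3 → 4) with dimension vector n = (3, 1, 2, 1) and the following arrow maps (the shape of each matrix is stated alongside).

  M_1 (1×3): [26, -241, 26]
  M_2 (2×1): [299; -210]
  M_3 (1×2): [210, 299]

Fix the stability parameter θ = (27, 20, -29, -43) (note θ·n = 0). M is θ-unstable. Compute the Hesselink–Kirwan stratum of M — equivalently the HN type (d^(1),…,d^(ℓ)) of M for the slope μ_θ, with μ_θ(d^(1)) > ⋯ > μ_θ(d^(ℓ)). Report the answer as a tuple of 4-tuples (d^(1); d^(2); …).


Via rank(M_{q-1}∘⋯∘M_p): M ≅ I[1,1]^2, I[1,3], I[3,4].
μ_θ-semistable layers: μ^(1)=27; μ^(2)=6; μ^(3)=-36

((2, 0, 0, 0); (1, 1, 1, 0); (0, 0, 1, 1))


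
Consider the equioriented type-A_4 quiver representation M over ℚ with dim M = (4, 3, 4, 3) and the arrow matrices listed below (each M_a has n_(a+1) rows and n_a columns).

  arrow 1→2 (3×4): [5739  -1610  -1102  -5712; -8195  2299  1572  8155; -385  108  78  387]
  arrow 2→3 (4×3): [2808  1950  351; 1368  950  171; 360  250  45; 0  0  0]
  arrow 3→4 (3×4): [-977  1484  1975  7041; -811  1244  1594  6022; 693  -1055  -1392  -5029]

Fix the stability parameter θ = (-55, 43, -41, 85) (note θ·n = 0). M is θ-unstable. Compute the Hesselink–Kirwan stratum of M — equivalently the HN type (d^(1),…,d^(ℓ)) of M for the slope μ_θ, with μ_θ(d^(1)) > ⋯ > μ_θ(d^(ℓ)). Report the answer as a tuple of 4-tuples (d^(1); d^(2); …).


Interval decomposition of M: I[1,1], I[1,2]^2, I[1,4], I[3,3], I[3,4]^2.
HN type (ℓ=5): μ^(1)=85; μ^(2)=43; μ^(3)=1; μ^(4)=-41; μ^(5)=-55

((0, 0, 0, 3); (0, 2, 0, 0); (0, 1, 1, 0); (0, 0, 3, 0); (4, 0, 0, 0))


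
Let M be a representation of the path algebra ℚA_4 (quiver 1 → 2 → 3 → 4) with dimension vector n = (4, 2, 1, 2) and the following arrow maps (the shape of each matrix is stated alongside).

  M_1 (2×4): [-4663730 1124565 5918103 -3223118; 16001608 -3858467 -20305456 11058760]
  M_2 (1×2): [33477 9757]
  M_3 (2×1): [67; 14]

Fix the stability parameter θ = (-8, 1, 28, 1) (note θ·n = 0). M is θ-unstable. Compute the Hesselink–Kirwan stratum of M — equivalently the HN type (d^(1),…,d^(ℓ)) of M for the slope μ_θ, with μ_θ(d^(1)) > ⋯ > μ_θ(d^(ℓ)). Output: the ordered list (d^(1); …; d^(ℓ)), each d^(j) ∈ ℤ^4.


Via rank(M_{q-1}∘⋯∘M_p): M ≅ I[1,1]^2, I[1,2], I[1,4], I[4,4].
μ_θ-semistable layers: μ^(1)=29/2; μ^(2)=1; μ^(3)=-8

((0, 0, 1, 1); (0, 2, 0, 1); (4, 0, 0, 0))


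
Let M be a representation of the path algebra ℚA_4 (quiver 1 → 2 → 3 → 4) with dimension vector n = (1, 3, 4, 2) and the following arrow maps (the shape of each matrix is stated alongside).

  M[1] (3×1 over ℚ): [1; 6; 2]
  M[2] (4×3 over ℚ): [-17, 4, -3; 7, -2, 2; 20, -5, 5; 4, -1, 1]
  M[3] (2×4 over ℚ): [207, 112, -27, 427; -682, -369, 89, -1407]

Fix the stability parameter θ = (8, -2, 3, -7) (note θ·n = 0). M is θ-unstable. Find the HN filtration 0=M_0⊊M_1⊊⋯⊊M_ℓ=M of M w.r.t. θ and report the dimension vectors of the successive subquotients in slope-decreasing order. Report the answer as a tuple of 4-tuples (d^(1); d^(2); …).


Barcode: M ≅ I[1,4], I[2,3], I[2,4], I[3,3]. HN layers by μ_θ (3 steps, strictly decreasing):
  μ^(1)=3; μ^(2)=1/2; μ^(3)=-2

((0, 0, 2, 0); (1, 1, 1, 1); (0, 2, 1, 1))


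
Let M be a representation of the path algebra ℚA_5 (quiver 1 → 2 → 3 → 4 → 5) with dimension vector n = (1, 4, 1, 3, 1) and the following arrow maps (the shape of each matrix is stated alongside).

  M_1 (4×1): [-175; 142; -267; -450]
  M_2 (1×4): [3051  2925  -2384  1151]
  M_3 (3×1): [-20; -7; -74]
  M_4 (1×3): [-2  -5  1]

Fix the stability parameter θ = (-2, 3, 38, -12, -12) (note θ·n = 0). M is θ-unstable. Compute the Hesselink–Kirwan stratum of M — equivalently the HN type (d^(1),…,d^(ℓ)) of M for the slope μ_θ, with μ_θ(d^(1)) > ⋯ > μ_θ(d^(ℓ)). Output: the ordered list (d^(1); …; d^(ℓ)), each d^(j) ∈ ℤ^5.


Barcode: M ≅ I[1,5], I[2,2]^3, I[4,4]^2. HN layers by μ_θ (4 steps, strictly decreasing):
  μ^(1)=14/3; μ^(2)=3; μ^(3)=-2; μ^(4)=-12

((0, 0, 1, 1, 1); (0, 4, 0, 0, 0); (1, 0, 0, 0, 0); (0, 0, 0, 2, 0))


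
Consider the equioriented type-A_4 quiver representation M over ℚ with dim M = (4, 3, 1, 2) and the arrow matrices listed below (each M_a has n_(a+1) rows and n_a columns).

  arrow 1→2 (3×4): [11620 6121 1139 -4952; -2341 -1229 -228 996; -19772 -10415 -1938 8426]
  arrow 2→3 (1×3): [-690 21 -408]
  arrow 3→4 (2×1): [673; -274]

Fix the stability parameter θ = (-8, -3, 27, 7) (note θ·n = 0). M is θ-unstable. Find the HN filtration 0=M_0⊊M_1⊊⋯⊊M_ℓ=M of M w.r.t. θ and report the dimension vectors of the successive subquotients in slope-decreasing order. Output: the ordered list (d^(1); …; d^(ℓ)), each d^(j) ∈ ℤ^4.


Via rank(M_{q-1}∘⋯∘M_p): M ≅ I[1,1], I[1,2]^2, I[1,4], I[4,4].
μ_θ-semistable layers: μ^(1)=17; μ^(2)=7; μ^(3)=-3; μ^(4)=-8

((0, 0, 1, 1); (0, 0, 0, 1); (0, 3, 0, 0); (4, 0, 0, 0))


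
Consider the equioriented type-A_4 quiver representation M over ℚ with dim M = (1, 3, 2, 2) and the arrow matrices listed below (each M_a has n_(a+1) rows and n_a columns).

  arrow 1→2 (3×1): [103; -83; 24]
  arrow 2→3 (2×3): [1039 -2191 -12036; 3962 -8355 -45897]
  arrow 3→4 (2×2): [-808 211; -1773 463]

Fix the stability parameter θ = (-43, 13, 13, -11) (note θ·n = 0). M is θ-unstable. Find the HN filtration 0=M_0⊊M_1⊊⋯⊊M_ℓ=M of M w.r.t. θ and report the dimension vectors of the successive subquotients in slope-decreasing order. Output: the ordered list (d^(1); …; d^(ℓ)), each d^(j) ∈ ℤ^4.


Interval decomposition of M: I[1,4], I[2,2], I[2,4].
HN type (ℓ=3): μ^(1)=13; μ^(2)=5; μ^(3)=-43

((0, 1, 0, 0); (0, 2, 2, 2); (1, 0, 0, 0))


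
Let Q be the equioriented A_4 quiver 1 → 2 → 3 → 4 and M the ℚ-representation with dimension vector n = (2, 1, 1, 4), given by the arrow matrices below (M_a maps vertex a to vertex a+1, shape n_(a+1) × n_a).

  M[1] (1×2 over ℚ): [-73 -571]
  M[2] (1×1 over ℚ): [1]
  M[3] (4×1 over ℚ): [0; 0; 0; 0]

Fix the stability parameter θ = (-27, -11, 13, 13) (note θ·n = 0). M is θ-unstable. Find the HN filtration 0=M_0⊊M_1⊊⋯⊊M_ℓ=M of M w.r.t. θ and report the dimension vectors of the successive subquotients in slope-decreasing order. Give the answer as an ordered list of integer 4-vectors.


Via rank(M_{q-1}∘⋯∘M_p): M ≅ I[1,1], I[1,3], I[4,4]^4.
μ_θ-semistable layers: μ^(1)=13; μ^(2)=-11; μ^(3)=-27

((0, 0, 1, 4); (0, 1, 0, 0); (2, 0, 0, 0))


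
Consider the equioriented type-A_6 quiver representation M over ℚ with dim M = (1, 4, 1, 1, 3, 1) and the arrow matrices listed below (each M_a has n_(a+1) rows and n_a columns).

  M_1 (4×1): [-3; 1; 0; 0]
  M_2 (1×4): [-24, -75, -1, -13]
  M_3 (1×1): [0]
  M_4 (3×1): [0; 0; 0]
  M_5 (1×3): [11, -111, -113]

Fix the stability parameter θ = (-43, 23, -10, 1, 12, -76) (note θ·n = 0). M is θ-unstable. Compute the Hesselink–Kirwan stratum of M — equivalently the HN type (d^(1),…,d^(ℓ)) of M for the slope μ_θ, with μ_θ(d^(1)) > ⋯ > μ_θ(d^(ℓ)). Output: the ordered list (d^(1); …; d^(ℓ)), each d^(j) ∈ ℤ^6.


Interval decomposition of M: I[1,3], I[2,2]^3, I[4,4], I[5,5]^2, I[5,6].
HN type (ℓ=6): μ^(1)=23; μ^(2)=12; μ^(3)=13/2; μ^(4)=1; μ^(5)=-32; μ^(6)=-43

((0, 3, 0, 0, 0, 0); (0, 0, 0, 0, 2, 0); (0, 1, 1, 0, 0, 0); (0, 0, 0, 1, 0, 0); (0, 0, 0, 0, 1, 1); (1, 0, 0, 0, 0, 0))


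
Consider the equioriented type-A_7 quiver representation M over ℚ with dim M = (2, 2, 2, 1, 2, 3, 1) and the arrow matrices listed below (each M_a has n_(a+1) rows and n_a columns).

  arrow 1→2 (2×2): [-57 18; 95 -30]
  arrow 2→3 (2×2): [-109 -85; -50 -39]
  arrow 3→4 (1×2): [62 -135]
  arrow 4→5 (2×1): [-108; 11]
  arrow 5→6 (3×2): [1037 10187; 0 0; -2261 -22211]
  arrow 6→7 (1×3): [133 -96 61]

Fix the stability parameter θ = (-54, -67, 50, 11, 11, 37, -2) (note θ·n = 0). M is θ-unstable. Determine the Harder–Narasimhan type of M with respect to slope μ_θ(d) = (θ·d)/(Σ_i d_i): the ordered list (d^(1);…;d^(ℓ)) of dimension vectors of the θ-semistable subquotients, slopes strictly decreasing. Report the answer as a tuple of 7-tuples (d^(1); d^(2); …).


Interval decomposition of M: I[1,1], I[1,6], I[2,3], I[5,5], I[6,6], I[6,7].
HN type (ℓ=8): μ^(1)=50; μ^(2)=37; μ^(3)=24; μ^(4)=35/2; μ^(5)=11; μ^(6)=-54; μ^(7)=-121/2; μ^(8)=-67

((0, 0, 1, 0, 0, 0, 0); (0, 0, 0, 0, 0, 2, 0); (0, 0, 1, 1, 1, 0, 0); (0, 0, 0, 0, 0, 1, 1); (0, 0, 0, 0, 1, 0, 0); (1, 0, 0, 0, 0, 0, 0); (1, 1, 0, 0, 0, 0, 0); (0, 1, 0, 0, 0, 0, 0))


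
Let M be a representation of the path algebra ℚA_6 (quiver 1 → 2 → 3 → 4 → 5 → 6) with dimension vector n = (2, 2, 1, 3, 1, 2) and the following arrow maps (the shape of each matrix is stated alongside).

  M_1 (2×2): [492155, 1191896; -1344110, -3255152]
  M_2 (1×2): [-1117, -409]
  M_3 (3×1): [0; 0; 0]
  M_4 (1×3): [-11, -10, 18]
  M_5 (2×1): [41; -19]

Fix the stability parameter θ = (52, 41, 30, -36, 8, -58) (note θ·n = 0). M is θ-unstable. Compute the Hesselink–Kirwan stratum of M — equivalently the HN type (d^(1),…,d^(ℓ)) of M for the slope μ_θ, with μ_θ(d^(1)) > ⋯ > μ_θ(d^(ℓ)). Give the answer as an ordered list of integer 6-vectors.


Via rank(M_{q-1}∘⋯∘M_p): M ≅ I[1,1], I[1,3], I[2,2], I[4,4]^2, I[4,6], I[6,6].
μ_θ-semistable layers: μ^(1)=52; μ^(2)=41; μ^(3)=-25; μ^(4)=-36; μ^(5)=-58

((1, 0, 0, 0, 0, 0); (1, 2, 1, 0, 0, 0); (0, 0, 0, 0, 1, 1); (0, 0, 0, 3, 0, 0); (0, 0, 0, 0, 0, 1))


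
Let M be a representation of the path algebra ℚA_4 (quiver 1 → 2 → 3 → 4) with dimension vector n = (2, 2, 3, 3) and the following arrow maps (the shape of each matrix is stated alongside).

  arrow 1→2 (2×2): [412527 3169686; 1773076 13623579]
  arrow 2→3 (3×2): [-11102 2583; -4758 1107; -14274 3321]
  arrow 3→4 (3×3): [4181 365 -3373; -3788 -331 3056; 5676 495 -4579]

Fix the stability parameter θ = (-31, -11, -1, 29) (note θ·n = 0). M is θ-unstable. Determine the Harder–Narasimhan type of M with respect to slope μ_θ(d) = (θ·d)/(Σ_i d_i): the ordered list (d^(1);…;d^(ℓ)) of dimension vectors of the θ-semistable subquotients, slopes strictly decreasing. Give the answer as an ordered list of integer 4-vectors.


Interval decomposition of M: I[1,2], I[1,4], I[3,4]^2.
HN type (ℓ=4): μ^(1)=29; μ^(2)=-1; μ^(3)=-11; μ^(4)=-31

((0, 0, 0, 3); (0, 0, 3, 0); (0, 2, 0, 0); (2, 0, 0, 0))


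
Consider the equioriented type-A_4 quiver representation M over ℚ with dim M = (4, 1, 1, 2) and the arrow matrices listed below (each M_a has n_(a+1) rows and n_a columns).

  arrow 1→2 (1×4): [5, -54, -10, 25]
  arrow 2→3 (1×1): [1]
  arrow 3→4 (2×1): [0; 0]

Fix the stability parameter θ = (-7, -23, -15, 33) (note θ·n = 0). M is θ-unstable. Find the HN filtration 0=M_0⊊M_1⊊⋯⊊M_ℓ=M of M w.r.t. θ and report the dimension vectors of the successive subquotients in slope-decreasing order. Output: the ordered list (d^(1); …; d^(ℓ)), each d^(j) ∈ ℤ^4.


Interval decomposition of M: I[1,1]^3, I[1,3], I[4,4]^2.
HN type (ℓ=3): μ^(1)=33; μ^(2)=-7; μ^(3)=-15

((0, 0, 0, 2); (3, 0, 0, 0); (1, 1, 1, 0))


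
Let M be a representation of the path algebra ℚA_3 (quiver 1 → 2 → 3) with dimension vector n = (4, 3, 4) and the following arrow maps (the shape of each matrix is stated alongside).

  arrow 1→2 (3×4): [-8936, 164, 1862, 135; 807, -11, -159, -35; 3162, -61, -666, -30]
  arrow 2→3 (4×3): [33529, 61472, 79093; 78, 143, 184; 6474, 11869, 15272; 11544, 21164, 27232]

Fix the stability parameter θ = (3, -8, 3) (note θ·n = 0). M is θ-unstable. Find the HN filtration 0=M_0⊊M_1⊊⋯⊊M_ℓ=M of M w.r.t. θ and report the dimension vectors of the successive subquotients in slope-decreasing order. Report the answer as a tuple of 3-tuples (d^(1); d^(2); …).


Interval decomposition of M: I[1,1], I[1,2], I[1,3]^2, I[3,3]^2.
HN type (ℓ=2): μ^(1)=3; μ^(2)=-5/2

((1, 0, 4); (3, 3, 0))


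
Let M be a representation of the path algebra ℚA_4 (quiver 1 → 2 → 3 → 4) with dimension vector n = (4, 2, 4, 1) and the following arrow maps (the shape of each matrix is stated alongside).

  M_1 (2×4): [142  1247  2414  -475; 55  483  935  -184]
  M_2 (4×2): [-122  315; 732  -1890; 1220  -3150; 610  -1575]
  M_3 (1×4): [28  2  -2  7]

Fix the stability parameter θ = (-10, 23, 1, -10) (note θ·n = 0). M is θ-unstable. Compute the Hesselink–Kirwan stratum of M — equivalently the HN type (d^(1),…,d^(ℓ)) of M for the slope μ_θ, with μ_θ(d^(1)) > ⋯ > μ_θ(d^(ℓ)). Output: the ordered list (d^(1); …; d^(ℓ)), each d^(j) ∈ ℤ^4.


Interval decomposition of M: I[1,1]^2, I[1,2], I[1,4], I[3,3]^3.
HN type (ℓ=4): μ^(1)=23; μ^(2)=14/3; μ^(3)=1; μ^(4)=-10

((0, 1, 0, 0); (0, 1, 1, 1); (0, 0, 3, 0); (4, 0, 0, 0))


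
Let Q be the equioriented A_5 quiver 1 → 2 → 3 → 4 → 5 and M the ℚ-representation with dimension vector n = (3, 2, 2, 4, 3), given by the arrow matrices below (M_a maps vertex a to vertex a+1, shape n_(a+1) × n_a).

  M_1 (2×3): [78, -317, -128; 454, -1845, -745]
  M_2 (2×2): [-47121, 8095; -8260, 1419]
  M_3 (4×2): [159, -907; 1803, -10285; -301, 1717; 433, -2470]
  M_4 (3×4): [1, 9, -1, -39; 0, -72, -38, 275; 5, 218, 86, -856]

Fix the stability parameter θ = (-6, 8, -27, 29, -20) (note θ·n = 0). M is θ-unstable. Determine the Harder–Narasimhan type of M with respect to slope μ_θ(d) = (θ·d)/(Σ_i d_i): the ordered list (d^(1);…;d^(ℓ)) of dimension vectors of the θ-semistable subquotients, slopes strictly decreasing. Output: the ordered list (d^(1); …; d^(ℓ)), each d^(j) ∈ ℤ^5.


Barcode: M ≅ I[1,1], I[1,5]^2, I[4,4], I[4,5]. HN layers by μ_θ (4 steps, strictly decreasing):
  μ^(1)=29; μ^(2)=9/2; μ^(3)=-6; μ^(4)=-25/3

((0, 0, 0, 1, 0); (0, 0, 0, 3, 3); (1, 0, 0, 0, 0); (2, 2, 2, 0, 0))


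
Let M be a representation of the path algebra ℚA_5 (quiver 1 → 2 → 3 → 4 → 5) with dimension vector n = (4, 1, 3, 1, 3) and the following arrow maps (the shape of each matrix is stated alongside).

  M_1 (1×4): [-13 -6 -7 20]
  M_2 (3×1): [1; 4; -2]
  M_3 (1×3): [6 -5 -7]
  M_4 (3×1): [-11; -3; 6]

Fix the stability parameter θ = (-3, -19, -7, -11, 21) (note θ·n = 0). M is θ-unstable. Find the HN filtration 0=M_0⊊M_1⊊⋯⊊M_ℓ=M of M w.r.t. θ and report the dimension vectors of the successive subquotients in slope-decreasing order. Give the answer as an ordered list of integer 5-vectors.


Via rank(M_{q-1}∘⋯∘M_p): M ≅ I[1,1]^3, I[1,3], I[3,3], I[3,5], I[5,5]^2.
μ_θ-semistable layers: μ^(1)=21; μ^(2)=-3; μ^(3)=-7; μ^(4)=-9; μ^(5)=-11

((0, 0, 0, 0, 3); (3, 0, 0, 0, 0); (0, 0, 2, 0, 0); (0, 0, 1, 1, 0); (1, 1, 0, 0, 0))


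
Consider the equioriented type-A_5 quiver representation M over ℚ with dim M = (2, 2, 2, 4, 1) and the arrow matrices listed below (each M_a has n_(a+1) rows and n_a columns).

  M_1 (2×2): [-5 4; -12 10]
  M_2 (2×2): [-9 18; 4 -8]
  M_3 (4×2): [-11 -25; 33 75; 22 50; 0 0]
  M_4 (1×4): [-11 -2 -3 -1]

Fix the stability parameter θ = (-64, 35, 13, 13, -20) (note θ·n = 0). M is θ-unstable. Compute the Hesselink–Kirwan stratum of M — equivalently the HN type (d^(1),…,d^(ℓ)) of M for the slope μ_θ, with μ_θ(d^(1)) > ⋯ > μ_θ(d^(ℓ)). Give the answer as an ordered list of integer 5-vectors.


Via rank(M_{q-1}∘⋯∘M_p): M ≅ I[1,2], I[1,5], I[3,3], I[4,4]^3.
μ_θ-semistable layers: μ^(1)=35; μ^(2)=13; μ^(3)=41/4; μ^(4)=-64

((0, 1, 0, 0, 0); (0, 0, 1, 3, 0); (0, 1, 1, 1, 1); (2, 0, 0, 0, 0))


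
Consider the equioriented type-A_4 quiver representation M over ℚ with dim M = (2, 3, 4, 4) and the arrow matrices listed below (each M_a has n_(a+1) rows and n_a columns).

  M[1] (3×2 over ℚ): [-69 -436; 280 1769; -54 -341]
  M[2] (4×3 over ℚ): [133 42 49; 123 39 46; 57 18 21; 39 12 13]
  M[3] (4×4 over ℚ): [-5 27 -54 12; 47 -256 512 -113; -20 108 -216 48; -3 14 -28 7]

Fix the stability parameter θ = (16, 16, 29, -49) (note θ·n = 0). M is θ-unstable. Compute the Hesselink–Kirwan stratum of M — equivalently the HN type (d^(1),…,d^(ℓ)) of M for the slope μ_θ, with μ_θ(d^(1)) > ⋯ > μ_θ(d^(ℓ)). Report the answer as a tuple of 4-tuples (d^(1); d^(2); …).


Interval decomposition of M: I[1,2], I[1,3], I[2,4], I[3,3], I[3,4], I[4,4]^2.
HN type (ℓ=5): μ^(1)=29; μ^(2)=16; μ^(3)=-4/3; μ^(4)=-10; μ^(5)=-49

((0, 0, 2, 0); (2, 2, 0, 0); (0, 1, 1, 1); (0, 0, 1, 1); (0, 0, 0, 2))


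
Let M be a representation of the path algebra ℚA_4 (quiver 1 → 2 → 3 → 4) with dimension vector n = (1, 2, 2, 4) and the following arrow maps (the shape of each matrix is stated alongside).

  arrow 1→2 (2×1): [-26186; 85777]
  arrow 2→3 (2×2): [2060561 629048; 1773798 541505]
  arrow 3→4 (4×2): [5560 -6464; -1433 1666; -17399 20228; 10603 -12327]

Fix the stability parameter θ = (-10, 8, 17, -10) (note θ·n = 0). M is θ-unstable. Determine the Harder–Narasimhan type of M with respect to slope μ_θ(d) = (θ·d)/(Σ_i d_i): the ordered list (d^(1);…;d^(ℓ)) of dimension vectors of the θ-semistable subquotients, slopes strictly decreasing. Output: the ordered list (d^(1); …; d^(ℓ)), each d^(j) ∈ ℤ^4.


Barcode: M ≅ I[1,4], I[2,4], I[4,4]^2. HN layers by μ_θ (2 steps, strictly decreasing):
  μ^(1)=5; μ^(2)=-10

((0, 2, 2, 2); (1, 0, 0, 2))


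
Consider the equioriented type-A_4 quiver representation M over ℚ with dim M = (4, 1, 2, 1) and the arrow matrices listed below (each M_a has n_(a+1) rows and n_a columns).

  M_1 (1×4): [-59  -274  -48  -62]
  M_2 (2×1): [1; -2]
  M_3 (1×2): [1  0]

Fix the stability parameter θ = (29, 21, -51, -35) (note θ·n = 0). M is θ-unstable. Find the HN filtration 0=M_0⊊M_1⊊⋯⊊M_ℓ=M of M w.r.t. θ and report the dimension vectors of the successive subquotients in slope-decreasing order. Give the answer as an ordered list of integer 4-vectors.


Via rank(M_{q-1}∘⋯∘M_p): M ≅ I[1,1]^3, I[1,4], I[3,3].
μ_θ-semistable layers: μ^(1)=29; μ^(2)=-9; μ^(3)=-51

((3, 0, 0, 0); (1, 1, 1, 1); (0, 0, 1, 0))


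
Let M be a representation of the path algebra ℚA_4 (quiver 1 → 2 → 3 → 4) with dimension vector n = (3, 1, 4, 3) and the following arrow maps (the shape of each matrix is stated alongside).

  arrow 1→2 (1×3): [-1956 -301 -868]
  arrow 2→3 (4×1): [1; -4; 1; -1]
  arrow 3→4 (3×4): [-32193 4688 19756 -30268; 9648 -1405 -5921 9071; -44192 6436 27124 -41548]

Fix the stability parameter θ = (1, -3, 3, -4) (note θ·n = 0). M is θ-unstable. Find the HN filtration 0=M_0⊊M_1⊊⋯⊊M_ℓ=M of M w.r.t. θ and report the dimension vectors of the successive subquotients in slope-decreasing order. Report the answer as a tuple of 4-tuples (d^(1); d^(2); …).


Via rank(M_{q-1}∘⋯∘M_p): M ≅ I[1,1]^2, I[1,4], I[3,3]^2, I[3,4], I[4,4].
μ_θ-semistable layers: μ^(1)=3; μ^(2)=1; μ^(3)=-1/2; μ^(4)=-1; μ^(5)=-4

((0, 0, 2, 0); (2, 0, 0, 0); (0, 0, 2, 2); (1, 1, 0, 0); (0, 0, 0, 1))


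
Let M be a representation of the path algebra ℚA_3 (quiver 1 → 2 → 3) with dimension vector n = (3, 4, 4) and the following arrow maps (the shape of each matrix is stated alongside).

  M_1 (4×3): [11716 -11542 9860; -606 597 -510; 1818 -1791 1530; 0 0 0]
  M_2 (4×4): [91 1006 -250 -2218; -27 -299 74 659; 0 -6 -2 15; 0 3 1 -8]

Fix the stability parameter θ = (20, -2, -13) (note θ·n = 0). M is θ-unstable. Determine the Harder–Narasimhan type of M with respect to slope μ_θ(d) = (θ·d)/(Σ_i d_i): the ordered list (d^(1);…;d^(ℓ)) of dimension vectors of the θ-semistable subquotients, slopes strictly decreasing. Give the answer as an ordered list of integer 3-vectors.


Barcode: M ≅ I[1,1]^2, I[1,3], I[2,3]^3. HN layers by μ_θ (3 steps, strictly decreasing):
  μ^(1)=20; μ^(2)=5/3; μ^(3)=-15/2

((2, 0, 0); (1, 1, 1); (0, 3, 3))


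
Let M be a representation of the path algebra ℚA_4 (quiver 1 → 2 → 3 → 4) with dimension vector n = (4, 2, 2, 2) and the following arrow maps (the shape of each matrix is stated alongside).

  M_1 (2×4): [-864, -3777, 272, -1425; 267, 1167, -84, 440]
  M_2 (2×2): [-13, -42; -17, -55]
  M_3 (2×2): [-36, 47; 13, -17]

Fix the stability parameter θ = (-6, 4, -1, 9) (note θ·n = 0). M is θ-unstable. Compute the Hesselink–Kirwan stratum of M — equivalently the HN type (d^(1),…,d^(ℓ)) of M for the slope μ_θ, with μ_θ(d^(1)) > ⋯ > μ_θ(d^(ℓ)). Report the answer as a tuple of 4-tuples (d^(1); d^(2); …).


Interval decomposition of M: I[1,1]^2, I[1,4]^2.
HN type (ℓ=3): μ^(1)=9; μ^(2)=3/2; μ^(3)=-6

((0, 0, 0, 2); (0, 2, 2, 0); (4, 0, 0, 0))


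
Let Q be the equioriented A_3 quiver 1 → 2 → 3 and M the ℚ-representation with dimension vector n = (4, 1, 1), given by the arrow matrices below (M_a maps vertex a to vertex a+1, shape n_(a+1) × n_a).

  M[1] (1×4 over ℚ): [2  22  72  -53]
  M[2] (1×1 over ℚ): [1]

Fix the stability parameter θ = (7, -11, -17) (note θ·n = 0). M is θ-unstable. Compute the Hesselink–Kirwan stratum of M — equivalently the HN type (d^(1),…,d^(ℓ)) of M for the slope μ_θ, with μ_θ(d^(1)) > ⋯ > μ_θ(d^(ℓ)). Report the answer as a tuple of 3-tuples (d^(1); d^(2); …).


Via rank(M_{q-1}∘⋯∘M_p): M ≅ I[1,1]^3, I[1,3].
μ_θ-semistable layers: μ^(1)=7; μ^(2)=-7

((3, 0, 0); (1, 1, 1))


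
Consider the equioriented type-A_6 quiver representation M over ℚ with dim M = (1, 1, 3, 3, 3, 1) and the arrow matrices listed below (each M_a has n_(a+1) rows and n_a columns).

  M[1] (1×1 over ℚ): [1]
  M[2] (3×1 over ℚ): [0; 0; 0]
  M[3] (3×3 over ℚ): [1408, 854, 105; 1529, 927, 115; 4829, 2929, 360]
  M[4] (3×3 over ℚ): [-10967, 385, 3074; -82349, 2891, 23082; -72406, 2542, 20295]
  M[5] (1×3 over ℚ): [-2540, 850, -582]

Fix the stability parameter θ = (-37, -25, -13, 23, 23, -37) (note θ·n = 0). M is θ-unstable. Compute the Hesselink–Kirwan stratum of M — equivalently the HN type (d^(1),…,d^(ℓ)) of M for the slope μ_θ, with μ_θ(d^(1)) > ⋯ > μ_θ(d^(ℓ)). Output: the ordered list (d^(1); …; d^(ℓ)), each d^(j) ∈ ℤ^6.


Barcode: M ≅ I[1,2], I[3,3], I[3,4], I[3,5], I[4,6], I[5,5]. HN layers by μ_θ (5 steps, strictly decreasing):
  μ^(1)=23; μ^(2)=3; μ^(3)=-13; μ^(4)=-25; μ^(5)=-37

((0, 0, 0, 2, 2, 0); (0, 0, 0, 1, 1, 1); (0, 0, 3, 0, 0, 0); (0, 1, 0, 0, 0, 0); (1, 0, 0, 0, 0, 0))


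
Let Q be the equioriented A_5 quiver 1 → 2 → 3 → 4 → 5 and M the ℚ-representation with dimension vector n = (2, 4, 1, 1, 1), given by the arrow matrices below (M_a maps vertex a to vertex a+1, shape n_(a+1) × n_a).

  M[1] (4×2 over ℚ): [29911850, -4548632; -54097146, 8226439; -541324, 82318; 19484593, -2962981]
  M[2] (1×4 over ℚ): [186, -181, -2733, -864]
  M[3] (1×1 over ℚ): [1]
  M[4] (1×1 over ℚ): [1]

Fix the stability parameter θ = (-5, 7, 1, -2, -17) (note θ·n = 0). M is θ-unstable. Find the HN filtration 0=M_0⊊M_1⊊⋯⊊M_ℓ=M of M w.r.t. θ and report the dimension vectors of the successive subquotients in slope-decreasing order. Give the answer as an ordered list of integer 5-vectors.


Barcode: M ≅ I[1,2], I[1,5], I[2,2]^2. HN layers by μ_θ (3 steps, strictly decreasing):
  μ^(1)=7; μ^(2)=-11/4; μ^(3)=-5

((0, 3, 0, 0, 0); (0, 1, 1, 1, 1); (2, 0, 0, 0, 0))
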